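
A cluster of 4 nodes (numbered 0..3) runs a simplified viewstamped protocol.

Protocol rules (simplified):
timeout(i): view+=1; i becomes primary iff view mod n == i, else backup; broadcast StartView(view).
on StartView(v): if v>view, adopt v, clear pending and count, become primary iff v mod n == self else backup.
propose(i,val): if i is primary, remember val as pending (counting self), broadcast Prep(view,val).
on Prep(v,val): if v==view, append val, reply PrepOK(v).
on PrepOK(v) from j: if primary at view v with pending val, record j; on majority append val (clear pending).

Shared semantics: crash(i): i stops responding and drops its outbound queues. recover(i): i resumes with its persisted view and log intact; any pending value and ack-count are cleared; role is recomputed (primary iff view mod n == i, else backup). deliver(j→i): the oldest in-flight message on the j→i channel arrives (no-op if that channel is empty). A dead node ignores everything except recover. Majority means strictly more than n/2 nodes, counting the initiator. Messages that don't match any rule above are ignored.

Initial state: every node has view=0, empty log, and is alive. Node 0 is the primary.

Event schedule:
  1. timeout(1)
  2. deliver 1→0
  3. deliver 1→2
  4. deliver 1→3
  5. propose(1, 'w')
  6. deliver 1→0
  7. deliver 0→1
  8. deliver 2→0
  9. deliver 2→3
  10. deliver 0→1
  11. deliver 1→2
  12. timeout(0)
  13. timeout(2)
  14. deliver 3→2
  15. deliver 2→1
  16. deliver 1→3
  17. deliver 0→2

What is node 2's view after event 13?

after 1 — timeout(1): n1:prim/v1/[-]
after 2 — deliver 1→0: n0:back/v1/[-]
after 3 — deliver 1→2: n2:back/v1/[-]
after 4 — deliver 1→3: n3:back/v1/[-]
after 5 — propose(1,'w'): ·
after 6 — deliver 1→0: n0:back/v1/[w]
after 7 — deliver 0→1: ·
after 8 — deliver 2→0: ·
after 9 — deliver 2→3: ·
after 10 — deliver 0→1: ·
after 11 — deliver 1→2: n2:back/v1/[w]
after 12 — timeout(0): n0:back/v2/[w]
after 13 — timeout(2): n2:prim/v2/[w]

2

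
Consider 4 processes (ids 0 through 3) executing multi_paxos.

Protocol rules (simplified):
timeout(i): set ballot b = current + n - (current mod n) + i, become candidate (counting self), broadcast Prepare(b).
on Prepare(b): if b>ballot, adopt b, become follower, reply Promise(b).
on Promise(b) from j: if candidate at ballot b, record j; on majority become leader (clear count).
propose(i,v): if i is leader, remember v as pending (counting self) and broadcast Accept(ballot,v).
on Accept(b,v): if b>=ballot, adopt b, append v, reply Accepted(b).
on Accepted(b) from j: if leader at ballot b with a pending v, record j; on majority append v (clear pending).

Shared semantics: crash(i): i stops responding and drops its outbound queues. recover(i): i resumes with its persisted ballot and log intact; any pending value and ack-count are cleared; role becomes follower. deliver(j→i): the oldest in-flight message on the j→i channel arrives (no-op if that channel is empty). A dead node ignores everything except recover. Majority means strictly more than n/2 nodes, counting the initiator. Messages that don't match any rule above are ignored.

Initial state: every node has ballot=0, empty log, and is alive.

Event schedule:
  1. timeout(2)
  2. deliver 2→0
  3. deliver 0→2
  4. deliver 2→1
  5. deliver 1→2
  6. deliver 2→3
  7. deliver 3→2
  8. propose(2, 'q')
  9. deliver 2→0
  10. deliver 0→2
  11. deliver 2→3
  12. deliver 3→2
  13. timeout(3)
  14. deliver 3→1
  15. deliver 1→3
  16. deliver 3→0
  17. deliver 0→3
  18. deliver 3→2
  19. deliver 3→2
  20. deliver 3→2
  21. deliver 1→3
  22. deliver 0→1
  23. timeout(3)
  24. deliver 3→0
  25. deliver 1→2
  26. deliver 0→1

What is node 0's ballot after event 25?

15

after 1 — timeout(2): n2:cand/b6/[-]
after 2 — deliver 2→0: n0:foll/b6/[-]
after 3 — deliver 0→2: ·
after 4 — deliver 2→1: n1:foll/b6/[-]
after 5 — deliver 1→2: n2:lead/b6/[-]
after 6 — deliver 2→3: n3:foll/b6/[-]
after 7 — deliver 3→2: ·
after 8 — propose(2,'q'): ·
after 9 — deliver 2→0: n0:foll/b6/[q]
after 10 — deliver 0→2: ·
after 11 — deliver 2→3: n3:foll/b6/[q]
after 12 — deliver 3→2: n2:lead/b6/[q]
after 13 — timeout(3): n3:cand/b11/[q]
after 14 — deliver 3→1: n1:foll/b11/[-]
after 15 — deliver 1→3: ·
after 16 — deliver 3→0: n0:foll/b11/[q]
after 17 — deliver 0→3: n3:lead/b11/[q]
after 18 — deliver 3→2: n2:foll/b11/[q]
after 19 — deliver 3→2: ·
after 20 — deliver 3→2: ·
after 21 — deliver 1→3: ·
after 22 — deliver 0→1: ·
after 23 — timeout(3): n3:cand/b15/[q]
after 24 — deliver 3→0: n0:foll/b15/[q]
after 25 — deliver 1→2: ·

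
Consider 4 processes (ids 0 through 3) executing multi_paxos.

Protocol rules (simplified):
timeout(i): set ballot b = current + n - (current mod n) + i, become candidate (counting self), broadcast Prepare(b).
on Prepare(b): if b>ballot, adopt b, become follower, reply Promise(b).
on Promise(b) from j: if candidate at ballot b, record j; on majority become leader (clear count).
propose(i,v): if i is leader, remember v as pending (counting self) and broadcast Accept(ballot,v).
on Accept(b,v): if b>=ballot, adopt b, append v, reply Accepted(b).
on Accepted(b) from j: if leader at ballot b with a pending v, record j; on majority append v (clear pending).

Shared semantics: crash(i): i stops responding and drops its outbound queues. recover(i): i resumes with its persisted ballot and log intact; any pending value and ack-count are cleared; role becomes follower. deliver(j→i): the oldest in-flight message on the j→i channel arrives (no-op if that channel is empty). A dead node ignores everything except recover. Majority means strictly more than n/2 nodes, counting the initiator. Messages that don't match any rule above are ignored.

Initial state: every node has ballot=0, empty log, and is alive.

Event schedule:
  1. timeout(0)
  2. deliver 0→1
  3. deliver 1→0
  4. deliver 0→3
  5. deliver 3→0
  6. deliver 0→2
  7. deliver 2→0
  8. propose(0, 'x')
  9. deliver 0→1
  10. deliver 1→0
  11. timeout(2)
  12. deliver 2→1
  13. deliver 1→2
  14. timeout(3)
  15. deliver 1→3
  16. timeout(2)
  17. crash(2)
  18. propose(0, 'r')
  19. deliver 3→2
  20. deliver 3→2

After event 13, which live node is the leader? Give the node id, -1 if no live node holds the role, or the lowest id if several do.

0

e1 timeout(0): 0[cand,b=4,-]
e2 deliver 0→1: 1[foll,b=4,-]
e3 deliver 1→0: ·
e4 deliver 0→3: 3[foll,b=4,-]
e5 deliver 3→0: 0[lead,b=4,-]
e6 deliver 0→2: 2[foll,b=4,-]
e7 deliver 2→0: ·
e8 propose(0,'x'): ·
e9 deliver 0→1: 1[foll,b=4,x]
e10 deliver 1→0: ·
e11 timeout(2): 2[cand,b=10,-]
e12 deliver 2→1: 1[foll,b=10,x]
e13 deliver 1→2: ·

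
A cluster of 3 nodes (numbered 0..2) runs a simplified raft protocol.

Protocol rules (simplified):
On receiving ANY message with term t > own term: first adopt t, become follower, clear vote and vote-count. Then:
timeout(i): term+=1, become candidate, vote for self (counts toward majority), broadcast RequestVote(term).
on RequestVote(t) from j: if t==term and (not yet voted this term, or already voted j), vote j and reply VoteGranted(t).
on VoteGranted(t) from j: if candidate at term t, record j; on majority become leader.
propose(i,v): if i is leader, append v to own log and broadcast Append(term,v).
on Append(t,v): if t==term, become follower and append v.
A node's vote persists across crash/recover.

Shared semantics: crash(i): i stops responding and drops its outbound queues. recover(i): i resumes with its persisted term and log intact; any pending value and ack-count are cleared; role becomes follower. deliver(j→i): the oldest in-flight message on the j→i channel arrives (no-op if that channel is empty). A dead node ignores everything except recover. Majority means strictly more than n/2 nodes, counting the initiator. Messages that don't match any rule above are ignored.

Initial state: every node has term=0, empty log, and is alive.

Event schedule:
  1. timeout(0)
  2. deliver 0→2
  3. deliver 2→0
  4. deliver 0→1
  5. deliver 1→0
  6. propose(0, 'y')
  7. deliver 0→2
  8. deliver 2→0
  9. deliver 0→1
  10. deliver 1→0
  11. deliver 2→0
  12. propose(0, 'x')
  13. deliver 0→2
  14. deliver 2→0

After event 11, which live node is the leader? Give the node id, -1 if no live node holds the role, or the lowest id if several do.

0

e1 timeout(0): 0[cand,t=1,-]
e2 deliver 0→2: 2[foll,t=1,-]
e3 deliver 2→0: 0[lead,t=1,-]
e4 deliver 0→1: 1[foll,t=1,-]
e5 deliver 1→0: ·
e6 propose(0,'y'): 0[lead,t=1,y]
e7 deliver 0→2: 2[foll,t=1,y]
e8 deliver 2→0: ·
e9 deliver 0→1: 1[foll,t=1,y]
e10 deliver 1→0: ·
e11 deliver 2→0: ·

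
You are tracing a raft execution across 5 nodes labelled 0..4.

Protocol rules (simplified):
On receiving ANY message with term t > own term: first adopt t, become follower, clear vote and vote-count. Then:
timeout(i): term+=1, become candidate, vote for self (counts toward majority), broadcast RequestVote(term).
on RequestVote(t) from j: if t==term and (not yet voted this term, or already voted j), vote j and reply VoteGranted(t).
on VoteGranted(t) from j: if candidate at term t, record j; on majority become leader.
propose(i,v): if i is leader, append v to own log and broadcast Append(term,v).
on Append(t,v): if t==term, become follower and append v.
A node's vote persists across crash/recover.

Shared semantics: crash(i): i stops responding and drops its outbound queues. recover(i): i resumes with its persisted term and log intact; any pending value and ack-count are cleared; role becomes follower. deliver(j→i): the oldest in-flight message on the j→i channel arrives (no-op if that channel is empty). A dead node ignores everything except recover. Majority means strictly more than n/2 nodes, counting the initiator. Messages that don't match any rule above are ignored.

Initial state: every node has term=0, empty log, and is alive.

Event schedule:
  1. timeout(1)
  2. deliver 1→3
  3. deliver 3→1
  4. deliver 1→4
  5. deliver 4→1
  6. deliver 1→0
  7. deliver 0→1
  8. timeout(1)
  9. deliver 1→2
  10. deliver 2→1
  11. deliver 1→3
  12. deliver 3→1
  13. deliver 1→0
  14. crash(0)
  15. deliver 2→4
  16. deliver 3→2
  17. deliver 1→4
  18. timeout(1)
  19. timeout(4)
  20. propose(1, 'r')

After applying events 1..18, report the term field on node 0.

2

step 1 timeout(1): 1={cand,t=1,log=-}
step 2 deliver 1→3: 3={foll,t=1,log=-}
step 3 deliver 3→1: —
step 4 deliver 1→4: 4={foll,t=1,log=-}
step 5 deliver 4→1: 1={lead,t=1,log=-}
step 6 deliver 1→0: 0={foll,t=1,log=-}
step 7 deliver 0→1: —
step 8 timeout(1): 1={cand,t=2,log=-}
step 9 deliver 1→2: 2={foll,t=1,log=-}
step 10 deliver 2→1: —
step 11 deliver 1→3: 3={foll,t=2,log=-}
step 12 deliver 3→1: —
step 13 deliver 1→0: 0={foll,t=2,log=-}
step 14 crash(0): 0={✗foll,t=2,log=-}
step 15 deliver 2→4: —
step 16 deliver 3→2: —
step 17 deliver 1→4: 4={foll,t=2,log=-}
step 18 timeout(1): 1={cand,t=3,log=-}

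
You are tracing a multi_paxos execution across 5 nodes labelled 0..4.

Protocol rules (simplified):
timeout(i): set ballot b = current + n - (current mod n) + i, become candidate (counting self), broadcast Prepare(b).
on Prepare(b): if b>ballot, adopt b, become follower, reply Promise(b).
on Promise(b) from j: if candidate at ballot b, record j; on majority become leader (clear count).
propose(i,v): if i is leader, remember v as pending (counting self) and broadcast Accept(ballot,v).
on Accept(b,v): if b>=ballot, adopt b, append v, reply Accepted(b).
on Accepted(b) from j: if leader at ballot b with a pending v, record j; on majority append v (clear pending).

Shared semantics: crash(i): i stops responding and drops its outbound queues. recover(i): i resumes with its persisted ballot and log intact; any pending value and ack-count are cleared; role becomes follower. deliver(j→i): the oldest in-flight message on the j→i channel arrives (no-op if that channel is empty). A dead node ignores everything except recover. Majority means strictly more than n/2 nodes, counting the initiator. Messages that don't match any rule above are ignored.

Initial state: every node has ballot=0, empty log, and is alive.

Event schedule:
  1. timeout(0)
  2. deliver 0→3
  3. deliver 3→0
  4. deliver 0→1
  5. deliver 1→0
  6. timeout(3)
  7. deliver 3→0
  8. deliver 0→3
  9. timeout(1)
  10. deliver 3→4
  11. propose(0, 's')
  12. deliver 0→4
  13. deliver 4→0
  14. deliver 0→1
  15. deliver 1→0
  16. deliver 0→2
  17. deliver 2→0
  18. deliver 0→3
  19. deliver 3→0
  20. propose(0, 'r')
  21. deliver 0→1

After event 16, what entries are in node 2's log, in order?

empty

step 1 timeout(0): 0={cand,b=5,log=-}
step 2 deliver 0→3: 3={foll,b=5,log=-}
step 3 deliver 3→0: —
step 4 deliver 0→1: 1={foll,b=5,log=-}
step 5 deliver 1→0: 0={lead,b=5,log=-}
step 6 timeout(3): 3={cand,b=13,log=-}
step 7 deliver 3→0: 0={foll,b=13,log=-}
step 8 deliver 0→3: —
step 9 timeout(1): 1={cand,b=11,log=-}
step 10 deliver 3→4: 4={foll,b=13,log=-}
step 11 propose(0,'s'): —
step 12 deliver 0→4: —
step 13 deliver 4→0: —
step 14 deliver 0→1: —
step 15 deliver 1→0: —
step 16 deliver 0→2: 2={foll,b=5,log=-}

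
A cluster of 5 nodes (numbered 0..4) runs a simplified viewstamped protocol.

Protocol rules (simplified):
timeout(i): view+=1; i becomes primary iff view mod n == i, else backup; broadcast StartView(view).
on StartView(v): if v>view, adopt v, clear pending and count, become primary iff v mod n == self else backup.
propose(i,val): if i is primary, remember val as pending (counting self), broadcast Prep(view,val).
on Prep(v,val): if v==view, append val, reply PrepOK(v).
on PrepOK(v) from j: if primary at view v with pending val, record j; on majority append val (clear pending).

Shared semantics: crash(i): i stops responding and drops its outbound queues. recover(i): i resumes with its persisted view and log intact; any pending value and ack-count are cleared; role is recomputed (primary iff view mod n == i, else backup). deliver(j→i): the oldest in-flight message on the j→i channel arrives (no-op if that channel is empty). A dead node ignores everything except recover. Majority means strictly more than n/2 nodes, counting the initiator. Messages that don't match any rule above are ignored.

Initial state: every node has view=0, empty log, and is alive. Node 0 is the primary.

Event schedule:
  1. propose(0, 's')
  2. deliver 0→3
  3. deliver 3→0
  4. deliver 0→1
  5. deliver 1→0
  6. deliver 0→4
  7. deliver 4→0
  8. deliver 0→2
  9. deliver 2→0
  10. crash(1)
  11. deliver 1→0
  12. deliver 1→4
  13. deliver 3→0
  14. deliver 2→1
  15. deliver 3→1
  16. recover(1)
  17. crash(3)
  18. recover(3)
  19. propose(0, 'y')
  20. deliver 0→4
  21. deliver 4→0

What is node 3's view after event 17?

0

after 1 — propose(0,'s'): ·
after 2 — deliver 0→3: n3:back/v0/[s]
after 3 — deliver 3→0: ·
after 4 — deliver 0→1: n1:back/v0/[s]
after 5 — deliver 1→0: n0:prim/v0/[s]
after 6 — deliver 0→4: n4:back/v0/[s]
after 7 — deliver 4→0: ·
after 8 — deliver 0→2: n2:back/v0/[s]
after 9 — deliver 2→0: ·
after 10 — crash(1): n1:✗back/v0/[s]
after 11 — deliver 1→0: ·
after 12 — deliver 1→4: ·
after 13 — deliver 3→0: ·
after 14 — deliver 2→1: ·
after 15 — deliver 3→1: ·
after 16 — recover(1): n1:back/v0/[s]
after 17 — crash(3): n3:✗back/v0/[s]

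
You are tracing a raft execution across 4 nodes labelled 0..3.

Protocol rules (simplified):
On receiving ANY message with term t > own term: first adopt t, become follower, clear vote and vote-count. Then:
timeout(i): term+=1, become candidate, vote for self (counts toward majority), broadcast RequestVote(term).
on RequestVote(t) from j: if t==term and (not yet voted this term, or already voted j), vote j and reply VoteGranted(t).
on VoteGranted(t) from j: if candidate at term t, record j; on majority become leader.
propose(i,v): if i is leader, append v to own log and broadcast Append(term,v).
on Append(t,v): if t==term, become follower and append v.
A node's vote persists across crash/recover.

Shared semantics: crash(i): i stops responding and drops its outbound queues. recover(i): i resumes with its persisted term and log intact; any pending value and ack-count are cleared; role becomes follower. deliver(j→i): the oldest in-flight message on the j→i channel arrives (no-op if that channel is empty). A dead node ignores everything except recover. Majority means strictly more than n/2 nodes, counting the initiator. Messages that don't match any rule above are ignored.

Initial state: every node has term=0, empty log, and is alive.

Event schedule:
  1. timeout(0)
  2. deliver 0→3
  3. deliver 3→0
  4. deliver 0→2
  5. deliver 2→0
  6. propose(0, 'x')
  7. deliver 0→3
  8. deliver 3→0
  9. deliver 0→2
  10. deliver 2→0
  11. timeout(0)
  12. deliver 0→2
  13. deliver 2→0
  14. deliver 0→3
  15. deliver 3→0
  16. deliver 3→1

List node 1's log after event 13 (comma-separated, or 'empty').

[1] timeout(0) → N0(cand t1 [-])
[2] deliver 0→3 → N3(foll t1 [-])
[3] deliver 3→0 → ∅
[4] deliver 0→2 → N2(foll t1 [-])
[5] deliver 2→0 → N0(lead t1 [-])
[6] propose(0,'x') → N0(lead t1 [x])
[7] deliver 0→3 → N3(foll t1 [x])
[8] deliver 3→0 → ∅
[9] deliver 0→2 → N2(foll t1 [x])
[10] deliver 2→0 → ∅
[11] timeout(0) → N0(cand t2 [x])
[12] deliver 0→2 → N2(foll t2 [x])
[13] deliver 2→0 → ∅

empty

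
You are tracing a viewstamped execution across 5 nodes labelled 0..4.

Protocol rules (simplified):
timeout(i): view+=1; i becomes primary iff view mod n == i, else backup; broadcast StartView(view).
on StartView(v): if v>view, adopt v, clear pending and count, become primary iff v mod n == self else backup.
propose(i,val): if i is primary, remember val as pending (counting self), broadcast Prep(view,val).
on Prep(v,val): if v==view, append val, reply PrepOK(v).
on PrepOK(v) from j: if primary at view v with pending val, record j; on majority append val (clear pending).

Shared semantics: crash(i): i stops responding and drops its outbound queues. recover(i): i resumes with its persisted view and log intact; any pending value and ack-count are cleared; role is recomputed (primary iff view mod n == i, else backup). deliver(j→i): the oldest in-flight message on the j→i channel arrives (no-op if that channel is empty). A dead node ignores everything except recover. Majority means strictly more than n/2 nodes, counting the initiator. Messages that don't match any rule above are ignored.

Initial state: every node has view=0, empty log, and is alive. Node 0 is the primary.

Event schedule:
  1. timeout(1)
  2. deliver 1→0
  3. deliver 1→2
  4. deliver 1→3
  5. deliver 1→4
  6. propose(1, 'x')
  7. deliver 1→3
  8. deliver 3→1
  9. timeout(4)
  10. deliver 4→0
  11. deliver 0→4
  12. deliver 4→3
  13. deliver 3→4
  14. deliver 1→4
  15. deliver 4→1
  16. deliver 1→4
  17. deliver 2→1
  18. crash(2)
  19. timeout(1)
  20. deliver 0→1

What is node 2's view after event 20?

1

1. timeout(1):  <1:prim v1 ->
2. deliver 1→0:  <0:back v1 ->
3. deliver 1→2:  <2:back v1 ->
4. deliver 1→3:  <3:back v1 ->
5. deliver 1→4:  <4:back v1 ->
6. propose(1,'x'):  nop
7. deliver 1→3:  <3:back v1 x>
8. deliver 3→1:  nop
9. timeout(4):  <4:back v2 ->
10. deliver 4→0:  <0:back v2 ->
11. deliver 0→4:  nop
12. deliver 4→3:  <3:back v2 x>
13. deliver 3→4:  nop
14. deliver 1→4:  nop
15. deliver 4→1:  <1:back v2 ->
16. deliver 1→4:  nop
17. deliver 2→1:  nop
18. crash(2):  <2:✗back v1 ->
19. timeout(1):  <1:back v3 ->
20. deliver 0→1:  nop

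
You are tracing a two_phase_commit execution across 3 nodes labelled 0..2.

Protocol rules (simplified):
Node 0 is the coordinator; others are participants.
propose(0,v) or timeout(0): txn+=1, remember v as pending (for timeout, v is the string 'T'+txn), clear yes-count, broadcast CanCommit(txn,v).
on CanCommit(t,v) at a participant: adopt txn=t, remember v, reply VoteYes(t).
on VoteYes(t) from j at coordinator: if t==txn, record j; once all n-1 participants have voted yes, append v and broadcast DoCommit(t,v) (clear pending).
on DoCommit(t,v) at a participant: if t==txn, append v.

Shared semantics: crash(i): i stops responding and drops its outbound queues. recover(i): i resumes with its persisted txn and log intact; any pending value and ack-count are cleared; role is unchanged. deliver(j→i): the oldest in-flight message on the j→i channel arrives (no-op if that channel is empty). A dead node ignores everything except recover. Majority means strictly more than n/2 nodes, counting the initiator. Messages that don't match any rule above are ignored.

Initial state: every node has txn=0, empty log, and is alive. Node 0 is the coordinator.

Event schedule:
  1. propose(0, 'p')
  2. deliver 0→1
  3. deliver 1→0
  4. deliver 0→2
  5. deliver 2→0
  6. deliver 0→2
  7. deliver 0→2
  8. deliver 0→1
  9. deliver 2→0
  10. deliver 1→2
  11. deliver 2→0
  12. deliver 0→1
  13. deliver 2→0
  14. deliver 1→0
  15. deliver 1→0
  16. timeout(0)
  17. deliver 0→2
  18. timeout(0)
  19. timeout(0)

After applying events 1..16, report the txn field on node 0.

2

step 1 propose(0,'p'): 0={coor,t=1,log=-}
step 2 deliver 0→1: 1={part,t=1,log=-}
step 3 deliver 1→0: —
step 4 deliver 0→2: 2={part,t=1,log=-}
step 5 deliver 2→0: 0={coor,t=1,log=p}
step 6 deliver 0→2: 2={part,t=1,log=p}
step 7 deliver 0→2: —
step 8 deliver 0→1: 1={part,t=1,log=p}
step 9 deliver 2→0: —
step 10 deliver 1→2: —
step 11 deliver 2→0: —
step 12 deliver 0→1: —
step 13 deliver 2→0: —
step 14 deliver 1→0: —
step 15 deliver 1→0: —
step 16 timeout(0): 0={coor,t=2,log=p}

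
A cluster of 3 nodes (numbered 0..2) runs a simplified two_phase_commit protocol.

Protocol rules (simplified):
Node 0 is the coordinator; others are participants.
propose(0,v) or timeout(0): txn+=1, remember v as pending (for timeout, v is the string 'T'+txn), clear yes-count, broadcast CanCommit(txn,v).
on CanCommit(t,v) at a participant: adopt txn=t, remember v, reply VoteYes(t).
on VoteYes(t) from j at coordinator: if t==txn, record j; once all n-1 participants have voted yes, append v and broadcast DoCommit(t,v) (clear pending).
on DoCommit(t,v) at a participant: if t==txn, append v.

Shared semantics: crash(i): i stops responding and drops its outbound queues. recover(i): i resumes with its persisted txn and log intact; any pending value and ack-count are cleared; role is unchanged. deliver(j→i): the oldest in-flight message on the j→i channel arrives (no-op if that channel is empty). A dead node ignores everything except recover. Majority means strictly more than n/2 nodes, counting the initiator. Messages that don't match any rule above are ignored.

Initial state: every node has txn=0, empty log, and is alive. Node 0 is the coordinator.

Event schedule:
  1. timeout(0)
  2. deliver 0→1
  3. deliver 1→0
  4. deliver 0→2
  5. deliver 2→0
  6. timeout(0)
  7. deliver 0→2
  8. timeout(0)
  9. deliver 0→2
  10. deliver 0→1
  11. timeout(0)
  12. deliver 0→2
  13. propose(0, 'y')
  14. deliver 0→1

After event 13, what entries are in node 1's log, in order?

step 1 timeout(0): 0={coor,t=1,log=-}
step 2 deliver 0→1: 1={part,t=1,log=-}
step 3 deliver 1→0: —
step 4 deliver 0→2: 2={part,t=1,log=-}
step 5 deliver 2→0: 0={coor,t=1,log=T1}
step 6 timeout(0): 0={coor,t=2,log=T1}
step 7 deliver 0→2: 2={part,t=1,log=T1}
step 8 timeout(0): 0={coor,t=3,log=T1}
step 9 deliver 0→2: 2={part,t=2,log=T1}
step 10 deliver 0→1: 1={part,t=1,log=T1}
step 11 timeout(0): 0={coor,t=4,log=T1}
step 12 deliver 0→2: 2={part,t=3,log=T1}
step 13 propose(0,'y'): 0={coor,t=5,log=T1}

T1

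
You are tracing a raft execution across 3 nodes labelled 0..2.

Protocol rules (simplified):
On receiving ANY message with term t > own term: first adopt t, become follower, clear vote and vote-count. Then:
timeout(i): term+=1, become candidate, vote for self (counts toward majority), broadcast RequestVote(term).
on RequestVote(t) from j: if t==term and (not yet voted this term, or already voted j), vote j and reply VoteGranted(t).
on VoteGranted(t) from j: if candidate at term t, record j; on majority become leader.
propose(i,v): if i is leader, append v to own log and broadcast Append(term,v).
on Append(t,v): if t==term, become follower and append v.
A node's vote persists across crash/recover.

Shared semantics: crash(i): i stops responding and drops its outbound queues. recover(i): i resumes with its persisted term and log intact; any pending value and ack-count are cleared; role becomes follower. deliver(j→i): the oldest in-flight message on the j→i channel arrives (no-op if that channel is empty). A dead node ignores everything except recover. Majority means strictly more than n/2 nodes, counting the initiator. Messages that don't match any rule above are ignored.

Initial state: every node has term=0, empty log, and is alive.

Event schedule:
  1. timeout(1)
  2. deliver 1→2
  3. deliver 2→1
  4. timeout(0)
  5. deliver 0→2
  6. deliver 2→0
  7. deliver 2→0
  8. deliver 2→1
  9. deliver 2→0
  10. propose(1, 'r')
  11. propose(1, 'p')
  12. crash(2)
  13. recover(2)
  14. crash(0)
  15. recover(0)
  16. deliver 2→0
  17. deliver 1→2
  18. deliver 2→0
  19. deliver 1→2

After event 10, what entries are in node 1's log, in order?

after 1 — timeout(1): n1:cand/t1/[-]
after 2 — deliver 1→2: n2:foll/t1/[-]
after 3 — deliver 2→1: n1:lead/t1/[-]
after 4 — timeout(0): n0:cand/t1/[-]
after 5 — deliver 0→2: ·
after 6 — deliver 2→0: ·
after 7 — deliver 2→0: ·
after 8 — deliver 2→1: ·
after 9 — deliver 2→0: ·
after 10 — propose(1,'r'): n1:lead/t1/[r]

r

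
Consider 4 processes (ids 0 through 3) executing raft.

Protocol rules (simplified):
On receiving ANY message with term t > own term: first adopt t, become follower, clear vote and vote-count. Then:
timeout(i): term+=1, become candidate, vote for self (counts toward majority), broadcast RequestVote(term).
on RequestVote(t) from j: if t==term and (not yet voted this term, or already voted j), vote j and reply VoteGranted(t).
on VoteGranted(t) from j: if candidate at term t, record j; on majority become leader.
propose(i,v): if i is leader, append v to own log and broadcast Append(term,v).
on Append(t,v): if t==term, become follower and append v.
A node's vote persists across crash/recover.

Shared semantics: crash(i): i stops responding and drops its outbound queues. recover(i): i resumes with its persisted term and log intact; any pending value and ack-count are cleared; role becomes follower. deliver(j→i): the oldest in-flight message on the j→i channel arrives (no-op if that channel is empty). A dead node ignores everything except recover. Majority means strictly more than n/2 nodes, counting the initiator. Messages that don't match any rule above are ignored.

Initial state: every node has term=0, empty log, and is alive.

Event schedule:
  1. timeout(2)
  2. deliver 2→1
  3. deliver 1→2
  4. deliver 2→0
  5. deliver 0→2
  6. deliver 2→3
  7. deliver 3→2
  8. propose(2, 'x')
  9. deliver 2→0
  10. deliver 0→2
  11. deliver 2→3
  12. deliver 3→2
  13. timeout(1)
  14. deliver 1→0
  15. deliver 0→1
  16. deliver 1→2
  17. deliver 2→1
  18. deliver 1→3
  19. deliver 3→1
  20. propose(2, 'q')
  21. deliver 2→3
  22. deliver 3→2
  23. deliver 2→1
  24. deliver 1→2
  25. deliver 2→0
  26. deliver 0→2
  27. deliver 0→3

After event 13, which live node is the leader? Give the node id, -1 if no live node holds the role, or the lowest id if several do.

after 1 — timeout(2): n2:cand/t1/[-]
after 2 — deliver 2→1: n1:foll/t1/[-]
after 3 — deliver 1→2: ·
after 4 — deliver 2→0: n0:foll/t1/[-]
after 5 — deliver 0→2: n2:lead/t1/[-]
after 6 — deliver 2→3: n3:foll/t1/[-]
after 7 — deliver 3→2: ·
after 8 — propose(2,'x'): n2:lead/t1/[x]
after 9 — deliver 2→0: n0:foll/t1/[x]
after 10 — deliver 0→2: ·
after 11 — deliver 2→3: n3:foll/t1/[x]
after 12 — deliver 3→2: ·
after 13 — timeout(1): n1:cand/t2/[-]

2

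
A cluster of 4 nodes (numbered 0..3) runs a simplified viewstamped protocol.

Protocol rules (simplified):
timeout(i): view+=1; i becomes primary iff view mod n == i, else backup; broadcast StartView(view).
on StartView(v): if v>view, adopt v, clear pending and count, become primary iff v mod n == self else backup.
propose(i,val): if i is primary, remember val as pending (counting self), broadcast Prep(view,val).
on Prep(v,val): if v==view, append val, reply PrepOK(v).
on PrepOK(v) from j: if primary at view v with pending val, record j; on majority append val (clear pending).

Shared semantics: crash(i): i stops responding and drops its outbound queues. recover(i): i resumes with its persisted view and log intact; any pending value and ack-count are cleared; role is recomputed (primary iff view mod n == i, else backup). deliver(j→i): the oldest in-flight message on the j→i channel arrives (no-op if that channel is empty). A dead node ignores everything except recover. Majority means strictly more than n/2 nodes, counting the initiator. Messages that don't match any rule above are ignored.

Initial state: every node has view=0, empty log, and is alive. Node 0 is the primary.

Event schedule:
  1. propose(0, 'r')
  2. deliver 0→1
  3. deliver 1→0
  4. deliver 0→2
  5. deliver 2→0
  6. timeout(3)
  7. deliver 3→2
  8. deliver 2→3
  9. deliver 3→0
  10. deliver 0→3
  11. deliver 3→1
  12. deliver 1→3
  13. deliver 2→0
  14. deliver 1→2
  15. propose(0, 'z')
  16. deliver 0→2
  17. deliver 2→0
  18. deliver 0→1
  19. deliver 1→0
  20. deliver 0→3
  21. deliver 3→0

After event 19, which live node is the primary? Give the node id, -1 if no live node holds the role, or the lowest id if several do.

1

[1] propose(0,'r') → ∅
[2] deliver 0→1 → N1(back v0 [r])
[3] deliver 1→0 → ∅
[4] deliver 0→2 → N2(back v0 [r])
[5] deliver 2→0 → N0(prim v0 [r])
[6] timeout(3) → N3(back v1 [-])
[7] deliver 3→2 → N2(back v1 [r])
[8] deliver 2→3 → ∅
[9] deliver 3→0 → N0(back v1 [r])
[10] deliver 0→3 → ∅
[11] deliver 3→1 → N1(prim v1 [r])
[12] deliver 1→3 → ∅
[13] deliver 2→0 → ∅
[14] deliver 1→2 → ∅
[15] propose(0,'z') → ∅
[16] deliver 0→2 → ∅
[17] deliver 2→0 → ∅
[18] deliver 0→1 → ∅
[19] deliver 1→0 → ∅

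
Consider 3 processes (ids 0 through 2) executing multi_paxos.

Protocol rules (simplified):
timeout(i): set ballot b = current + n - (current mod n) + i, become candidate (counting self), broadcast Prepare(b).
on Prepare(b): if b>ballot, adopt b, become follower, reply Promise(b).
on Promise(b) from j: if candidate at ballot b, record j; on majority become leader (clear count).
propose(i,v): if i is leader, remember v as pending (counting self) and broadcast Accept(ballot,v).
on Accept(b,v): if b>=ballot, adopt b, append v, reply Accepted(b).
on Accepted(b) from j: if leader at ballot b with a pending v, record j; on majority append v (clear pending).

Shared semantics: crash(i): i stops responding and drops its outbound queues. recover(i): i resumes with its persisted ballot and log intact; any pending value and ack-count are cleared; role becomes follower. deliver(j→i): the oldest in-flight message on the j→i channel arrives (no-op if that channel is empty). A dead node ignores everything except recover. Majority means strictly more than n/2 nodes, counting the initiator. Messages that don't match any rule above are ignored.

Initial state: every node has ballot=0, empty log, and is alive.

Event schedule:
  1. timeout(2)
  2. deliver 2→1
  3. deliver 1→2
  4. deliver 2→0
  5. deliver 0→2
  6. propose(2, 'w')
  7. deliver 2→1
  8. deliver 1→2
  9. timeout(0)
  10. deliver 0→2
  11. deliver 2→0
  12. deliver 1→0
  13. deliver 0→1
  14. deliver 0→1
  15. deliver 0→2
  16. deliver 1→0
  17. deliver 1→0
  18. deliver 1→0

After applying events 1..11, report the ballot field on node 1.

5

after 1 — timeout(2): n2:cand/b5/[-]
after 2 — deliver 2→1: n1:foll/b5/[-]
after 3 — deliver 1→2: n2:lead/b5/[-]
after 4 — deliver 2→0: n0:foll/b5/[-]
after 5 — deliver 0→2: ·
after 6 — propose(2,'w'): ·
after 7 — deliver 2→1: n1:foll/b5/[w]
after 8 — deliver 1→2: n2:lead/b5/[w]
after 9 — timeout(0): n0:cand/b6/[-]
after 10 — deliver 0→2: n2:foll/b6/[w]
after 11 — deliver 2→0: ·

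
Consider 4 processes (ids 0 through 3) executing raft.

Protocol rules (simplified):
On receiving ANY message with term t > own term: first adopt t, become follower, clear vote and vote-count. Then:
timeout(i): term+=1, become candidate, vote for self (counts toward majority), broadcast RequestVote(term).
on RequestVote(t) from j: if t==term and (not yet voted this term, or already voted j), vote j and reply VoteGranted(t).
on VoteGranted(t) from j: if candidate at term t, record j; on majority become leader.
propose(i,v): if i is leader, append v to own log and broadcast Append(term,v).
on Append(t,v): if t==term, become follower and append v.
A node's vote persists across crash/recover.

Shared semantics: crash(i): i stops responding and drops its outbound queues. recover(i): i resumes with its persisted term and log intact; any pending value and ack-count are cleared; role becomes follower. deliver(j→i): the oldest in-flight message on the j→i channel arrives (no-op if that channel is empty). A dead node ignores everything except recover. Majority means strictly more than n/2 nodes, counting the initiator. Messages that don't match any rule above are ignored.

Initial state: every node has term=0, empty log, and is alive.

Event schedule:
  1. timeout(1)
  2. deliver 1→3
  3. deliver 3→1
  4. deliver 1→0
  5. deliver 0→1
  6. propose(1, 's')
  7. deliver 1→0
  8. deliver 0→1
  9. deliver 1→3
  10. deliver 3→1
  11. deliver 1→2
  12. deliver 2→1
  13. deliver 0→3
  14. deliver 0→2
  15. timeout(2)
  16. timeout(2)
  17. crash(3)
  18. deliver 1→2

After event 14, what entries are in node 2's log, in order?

1. timeout(1):  <1:cand t1 ->
2. deliver 1→3:  <3:foll t1 ->
3. deliver 3→1:  nop
4. deliver 1→0:  <0:foll t1 ->
5. deliver 0→1:  <1:lead t1 ->
6. propose(1,'s'):  <1:lead t1 s>
7. deliver 1→0:  <0:foll t1 s>
8. deliver 0→1:  nop
9. deliver 1→3:  <3:foll t1 s>
10. deliver 3→1:  nop
11. deliver 1→2:  <2:foll t1 ->
12. deliver 2→1:  nop
13. deliver 0→3:  nop
14. deliver 0→2:  nop

empty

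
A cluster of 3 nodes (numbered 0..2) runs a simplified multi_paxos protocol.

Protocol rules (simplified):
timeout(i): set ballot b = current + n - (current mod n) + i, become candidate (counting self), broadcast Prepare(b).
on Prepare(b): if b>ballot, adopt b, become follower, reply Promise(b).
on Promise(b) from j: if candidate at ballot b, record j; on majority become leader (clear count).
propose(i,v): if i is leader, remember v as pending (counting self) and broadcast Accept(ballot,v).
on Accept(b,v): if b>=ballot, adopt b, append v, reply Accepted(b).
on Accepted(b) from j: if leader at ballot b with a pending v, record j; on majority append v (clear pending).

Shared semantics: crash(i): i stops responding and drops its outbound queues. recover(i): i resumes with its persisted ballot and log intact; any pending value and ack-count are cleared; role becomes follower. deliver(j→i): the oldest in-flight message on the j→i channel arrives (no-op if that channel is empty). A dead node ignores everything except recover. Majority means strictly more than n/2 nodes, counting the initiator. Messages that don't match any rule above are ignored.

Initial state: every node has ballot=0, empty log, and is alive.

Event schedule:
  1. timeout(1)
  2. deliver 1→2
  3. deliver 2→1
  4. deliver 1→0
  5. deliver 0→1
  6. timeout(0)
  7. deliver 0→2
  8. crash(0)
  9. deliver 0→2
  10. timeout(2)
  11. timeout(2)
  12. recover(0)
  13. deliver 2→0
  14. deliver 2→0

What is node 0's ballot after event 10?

6

1. timeout(1):  <1:cand b4 ->
2. deliver 1→2:  <2:foll b4 ->
3. deliver 2→1:  <1:lead b4 ->
4. deliver 1→0:  <0:foll b4 ->
5. deliver 0→1:  nop
6. timeout(0):  <0:cand b6 ->
7. deliver 0→2:  <2:foll b6 ->
8. crash(0):  <0:✗cand b6 ->
9. deliver 0→2:  nop
10. timeout(2):  <2:cand b11 ->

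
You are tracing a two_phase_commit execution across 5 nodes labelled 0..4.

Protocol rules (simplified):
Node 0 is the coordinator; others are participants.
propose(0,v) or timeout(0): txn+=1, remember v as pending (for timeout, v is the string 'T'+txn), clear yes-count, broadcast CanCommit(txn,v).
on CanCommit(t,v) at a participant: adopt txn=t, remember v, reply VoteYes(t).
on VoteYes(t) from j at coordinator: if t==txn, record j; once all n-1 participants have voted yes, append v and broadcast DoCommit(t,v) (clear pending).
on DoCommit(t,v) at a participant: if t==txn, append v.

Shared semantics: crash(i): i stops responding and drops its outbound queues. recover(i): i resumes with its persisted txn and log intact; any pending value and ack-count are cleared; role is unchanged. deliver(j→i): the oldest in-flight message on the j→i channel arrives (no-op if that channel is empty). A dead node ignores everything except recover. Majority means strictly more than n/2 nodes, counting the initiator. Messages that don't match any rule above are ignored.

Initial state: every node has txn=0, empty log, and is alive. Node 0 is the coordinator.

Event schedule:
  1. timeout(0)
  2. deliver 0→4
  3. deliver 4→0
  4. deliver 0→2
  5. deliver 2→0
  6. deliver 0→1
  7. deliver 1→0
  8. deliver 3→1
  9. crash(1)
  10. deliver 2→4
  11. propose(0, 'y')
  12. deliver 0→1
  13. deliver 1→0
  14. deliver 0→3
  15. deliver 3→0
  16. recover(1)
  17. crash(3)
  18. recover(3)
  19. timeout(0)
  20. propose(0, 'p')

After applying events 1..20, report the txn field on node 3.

e1 timeout(0): 0[coor,t=1,-]
e2 deliver 0→4: 4[part,t=1,-]
e3 deliver 4→0: ·
e4 deliver 0→2: 2[part,t=1,-]
e5 deliver 2→0: ·
e6 deliver 0→1: 1[part,t=1,-]
e7 deliver 1→0: ·
e8 deliver 3→1: ·
e9 crash(1): 1[✗part,t=1,-]
e10 deliver 2→4: ·
e11 propose(0,'y'): 0[coor,t=2,-]
e12 deliver 0→1: ·
e13 deliver 1→0: ·
e14 deliver 0→3: 3[part,t=1,-]
e15 deliver 3→0: ·
e16 recover(1): 1[part,t=1,-]
e17 crash(3): 3[✗part,t=1,-]
e18 recover(3): 3[part,t=1,-]
e19 timeout(0): 0[coor,t=3,-]
e20 propose(0,'p'): 0[coor,t=4,-]

1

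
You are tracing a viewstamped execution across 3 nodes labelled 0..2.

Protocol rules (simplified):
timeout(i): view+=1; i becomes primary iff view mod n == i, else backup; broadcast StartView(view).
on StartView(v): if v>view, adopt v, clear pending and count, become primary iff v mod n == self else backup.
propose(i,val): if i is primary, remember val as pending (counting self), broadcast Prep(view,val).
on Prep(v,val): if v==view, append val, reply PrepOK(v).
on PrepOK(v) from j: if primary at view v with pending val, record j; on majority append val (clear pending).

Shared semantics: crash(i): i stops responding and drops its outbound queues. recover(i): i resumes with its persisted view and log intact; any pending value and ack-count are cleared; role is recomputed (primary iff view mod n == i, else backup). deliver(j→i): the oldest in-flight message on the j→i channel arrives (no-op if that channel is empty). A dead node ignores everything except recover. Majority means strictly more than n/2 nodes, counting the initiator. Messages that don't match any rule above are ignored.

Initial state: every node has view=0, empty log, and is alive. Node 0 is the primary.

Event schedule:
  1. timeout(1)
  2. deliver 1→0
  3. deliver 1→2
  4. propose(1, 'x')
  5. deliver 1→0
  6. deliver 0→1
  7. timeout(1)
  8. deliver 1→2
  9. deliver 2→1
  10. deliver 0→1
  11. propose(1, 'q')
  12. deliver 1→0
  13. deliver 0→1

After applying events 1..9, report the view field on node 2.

1

1. timeout(1):  <1:prim v1 ->
2. deliver 1→0:  <0:back v1 ->
3. deliver 1→2:  <2:back v1 ->
4. propose(1,'x'):  nop
5. deliver 1→0:  <0:back v1 x>
6. deliver 0→1:  <1:prim v1 x>
7. timeout(1):  <1:back v2 x>
8. deliver 1→2:  <2:back v1 x>
9. deliver 2→1:  nop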